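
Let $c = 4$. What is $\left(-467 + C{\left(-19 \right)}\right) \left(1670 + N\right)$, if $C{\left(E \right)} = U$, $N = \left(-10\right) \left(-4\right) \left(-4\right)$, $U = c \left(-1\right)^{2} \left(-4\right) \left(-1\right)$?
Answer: $-681010$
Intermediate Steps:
$U = 16$ ($U = 4 \left(-1\right)^{2} \left(-4\right) \left(-1\right) = 4 \cdot 1 \left(-4\right) \left(-1\right) = 4 \left(-4\right) \left(-1\right) = \left(-16\right) \left(-1\right) = 16$)
$N = -160$ ($N = 40 \left(-4\right) = -160$)
$C{\left(E \right)} = 16$
$\left(-467 + C{\left(-19 \right)}\right) \left(1670 + N\right) = \left(-467 + 16\right) \left(1670 - 160\right) = \left(-451\right) 1510 = -681010$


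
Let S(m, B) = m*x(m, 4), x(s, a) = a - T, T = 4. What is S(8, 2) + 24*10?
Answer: 240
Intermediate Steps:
x(s, a) = -4 + a (x(s, a) = a - 1*4 = a - 4 = -4 + a)
S(m, B) = 0 (S(m, B) = m*(-4 + 4) = m*0 = 0)
S(8, 2) + 24*10 = 0 + 24*10 = 0 + 240 = 240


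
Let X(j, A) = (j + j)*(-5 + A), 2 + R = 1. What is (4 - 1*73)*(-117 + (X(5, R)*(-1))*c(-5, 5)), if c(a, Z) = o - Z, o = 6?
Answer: 3933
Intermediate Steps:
R = -1 (R = -2 + 1 = -1)
X(j, A) = 2*j*(-5 + A) (X(j, A) = (2*j)*(-5 + A) = 2*j*(-5 + A))
c(a, Z) = 6 - Z
(4 - 1*73)*(-117 + (X(5, R)*(-1))*c(-5, 5)) = (4 - 1*73)*(-117 + ((2*5*(-5 - 1))*(-1))*(6 - 1*5)) = (4 - 73)*(-117 + ((2*5*(-6))*(-1))*(6 - 5)) = -69*(-117 - 60*(-1)*1) = -69*(-117 + 60*1) = -69*(-117 + 60) = -69*(-57) = 3933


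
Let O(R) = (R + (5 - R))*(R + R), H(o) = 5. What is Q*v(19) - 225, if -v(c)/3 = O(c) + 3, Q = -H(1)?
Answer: 2670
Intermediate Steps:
O(R) = 10*R (O(R) = 5*(2*R) = 10*R)
Q = -5 (Q = -1*5 = -5)
v(c) = -9 - 30*c (v(c) = -3*(10*c + 3) = -3*(3 + 10*c) = -9 - 30*c)
Q*v(19) - 225 = -5*(-9 - 30*19) - 225 = -5*(-9 - 570) - 225 = -5*(-579) - 225 = 2895 - 225 = 2670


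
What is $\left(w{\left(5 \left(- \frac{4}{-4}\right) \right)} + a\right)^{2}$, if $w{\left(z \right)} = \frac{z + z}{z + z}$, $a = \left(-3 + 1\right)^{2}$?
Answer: $25$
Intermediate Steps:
$a = 4$ ($a = \left(-2\right)^{2} = 4$)
$w{\left(z \right)} = 1$ ($w{\left(z \right)} = \frac{2 z}{2 z} = 2 z \frac{1}{2 z} = 1$)
$\left(w{\left(5 \left(- \frac{4}{-4}\right) \right)} + a\right)^{2} = \left(1 + 4\right)^{2} = 5^{2} = 25$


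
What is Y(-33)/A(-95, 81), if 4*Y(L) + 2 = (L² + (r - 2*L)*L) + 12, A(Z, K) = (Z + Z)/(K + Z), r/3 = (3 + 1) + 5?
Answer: -1379/38 ≈ -36.289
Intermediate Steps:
r = 27 (r = 3*((3 + 1) + 5) = 3*(4 + 5) = 3*9 = 27)
A(Z, K) = 2*Z/(K + Z) (A(Z, K) = (2*Z)/(K + Z) = 2*Z/(K + Z))
Y(L) = 5/2 + L²/4 + L*(27 - 2*L)/4 (Y(L) = -½ + ((L² + (27 - 2*L)*L) + 12)/4 = -½ + ((L² + L*(27 - 2*L)) + 12)/4 = -½ + (12 + L² + L*(27 - 2*L))/4 = -½ + (3 + L²/4 + L*(27 - 2*L)/4) = 5/2 + L²/4 + L*(27 - 2*L)/4)
Y(-33)/A(-95, 81) = (5/2 - ¼*(-33)² + (27/4)*(-33))/((2*(-95)/(81 - 95))) = (5/2 - ¼*1089 - 891/4)/((2*(-95)/(-14))) = (5/2 - 1089/4 - 891/4)/((2*(-95)*(-1/14))) = -985/(2*95/7) = -985/2*7/95 = -1379/38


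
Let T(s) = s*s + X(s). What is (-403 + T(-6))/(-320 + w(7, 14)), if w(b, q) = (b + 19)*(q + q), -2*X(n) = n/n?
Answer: -245/272 ≈ -0.90073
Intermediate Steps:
X(n) = -1/2 (X(n) = -n/(2*n) = -1/2*1 = -1/2)
w(b, q) = 2*q*(19 + b) (w(b, q) = (19 + b)*(2*q) = 2*q*(19 + b))
T(s) = -1/2 + s**2 (T(s) = s*s - 1/2 = s**2 - 1/2 = -1/2 + s**2)
(-403 + T(-6))/(-320 + w(7, 14)) = (-403 + (-1/2 + (-6)**2))/(-320 + 2*14*(19 + 7)) = (-403 + (-1/2 + 36))/(-320 + 2*14*26) = (-403 + 71/2)/(-320 + 728) = -735/2/408 = -735/2*1/408 = -245/272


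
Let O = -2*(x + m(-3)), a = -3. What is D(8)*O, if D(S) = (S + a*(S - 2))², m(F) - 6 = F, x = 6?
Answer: -1800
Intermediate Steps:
m(F) = 6 + F
D(S) = (6 - 2*S)² (D(S) = (S - 3*(S - 2))² = (S - 3*(-2 + S))² = (S + (6 - 3*S))² = (6 - 2*S)²)
O = -18 (O = -2*(6 + (6 - 3)) = -2*(6 + 3) = -2*9 = -18)
D(8)*O = (4*(3 - 1*8)²)*(-18) = (4*(3 - 8)²)*(-18) = (4*(-5)²)*(-18) = (4*25)*(-18) = 100*(-18) = -1800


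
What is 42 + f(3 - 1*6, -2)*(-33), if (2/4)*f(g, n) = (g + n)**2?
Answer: -1608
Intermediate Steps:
f(g, n) = 2*(g + n)**2
42 + f(3 - 1*6, -2)*(-33) = 42 + (2*((3 - 1*6) - 2)**2)*(-33) = 42 + (2*((3 - 6) - 2)**2)*(-33) = 42 + (2*(-3 - 2)**2)*(-33) = 42 + (2*(-5)**2)*(-33) = 42 + (2*25)*(-33) = 42 + 50*(-33) = 42 - 1650 = -1608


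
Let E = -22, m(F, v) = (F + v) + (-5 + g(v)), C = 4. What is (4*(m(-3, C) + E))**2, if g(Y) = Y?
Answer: 7744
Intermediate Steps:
m(F, v) = -5 + F + 2*v (m(F, v) = (F + v) + (-5 + v) = -5 + F + 2*v)
(4*(m(-3, C) + E))**2 = (4*((-5 - 3 + 2*4) - 22))**2 = (4*((-5 - 3 + 8) - 22))**2 = (4*(0 - 22))**2 = (4*(-22))**2 = (-88)**2 = 7744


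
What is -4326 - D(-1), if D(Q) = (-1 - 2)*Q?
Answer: -4329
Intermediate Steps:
D(Q) = -3*Q
-4326 - D(-1) = -4326 - (-3)*(-1) = -4326 - 1*3 = -4326 - 3 = -4329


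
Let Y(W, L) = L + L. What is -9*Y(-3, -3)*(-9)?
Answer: -486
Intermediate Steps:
Y(W, L) = 2*L
-9*Y(-3, -3)*(-9) = -18*(-3)*(-9) = -9*(-6)*(-9) = 54*(-9) = -486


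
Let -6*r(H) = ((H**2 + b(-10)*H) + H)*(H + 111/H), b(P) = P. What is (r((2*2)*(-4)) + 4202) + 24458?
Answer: 181135/6 ≈ 30189.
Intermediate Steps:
r(H) = -(H + 111/H)*(H**2 - 9*H)/6 (r(H) = -((H**2 - 10*H) + H)*(H + 111/H)/6 = -(H**2 - 9*H)*(H + 111/H)/6 = -(H + 111/H)*(H**2 - 9*H)/6)
(r((2*2)*(-4)) + 4202) + 24458 = ((333/2 - 37*2*2*(-4)/2 - ((2*2)*(-4))**3/6 + 3*((2*2)*(-4))**2/2) + 4202) + 24458 = ((333/2 - 74*(-4) - (4*(-4))**3/6 + 3*(4*(-4))**2/2) + 4202) + 24458 = ((333/2 - 37/2*(-16) - 1/6*(-16)**3 + (3/2)*(-16)**2) + 4202) + 24458 = ((333/2 + 296 - 1/6*(-4096) + (3/2)*256) + 4202) + 24458 = ((333/2 + 296 + 2048/3 + 384) + 4202) + 24458 = (9175/6 + 4202) + 24458 = 34387/6 + 24458 = 181135/6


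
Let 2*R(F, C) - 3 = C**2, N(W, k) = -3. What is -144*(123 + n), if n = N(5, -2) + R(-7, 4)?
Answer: -18648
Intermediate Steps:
R(F, C) = 3/2 + C**2/2
n = 13/2 (n = -3 + (3/2 + (1/2)*4**2) = -3 + (3/2 + (1/2)*16) = -3 + (3/2 + 8) = -3 + 19/2 = 13/2 ≈ 6.5000)
-144*(123 + n) = -144*(123 + 13/2) = -144*259/2 = -18648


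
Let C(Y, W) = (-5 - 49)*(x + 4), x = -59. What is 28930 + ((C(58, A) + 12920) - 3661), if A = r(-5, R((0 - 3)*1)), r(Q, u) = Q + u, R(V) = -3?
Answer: 41159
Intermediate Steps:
A = -8 (A = -5 - 3 = -8)
C(Y, W) = 2970 (C(Y, W) = (-5 - 49)*(-59 + 4) = -54*(-55) = 2970)
28930 + ((C(58, A) + 12920) - 3661) = 28930 + ((2970 + 12920) - 3661) = 28930 + (15890 - 3661) = 28930 + 12229 = 41159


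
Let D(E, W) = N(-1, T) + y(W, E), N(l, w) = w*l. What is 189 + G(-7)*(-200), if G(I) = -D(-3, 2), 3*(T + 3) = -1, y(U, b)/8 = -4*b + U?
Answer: 69767/3 ≈ 23256.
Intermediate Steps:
y(U, b) = -32*b + 8*U (y(U, b) = 8*(-4*b + U) = 8*(U - 4*b) = -32*b + 8*U)
T = -10/3 (T = -3 + (1/3)*(-1) = -3 - 1/3 = -10/3 ≈ -3.3333)
N(l, w) = l*w
D(E, W) = 10/3 - 32*E + 8*W (D(E, W) = -1*(-10/3) + (-32*E + 8*W) = 10/3 + (-32*E + 8*W) = 10/3 - 32*E + 8*W)
G(I) = -346/3 (G(I) = -(10/3 - 32*(-3) + 8*2) = -(10/3 + 96 + 16) = -1*346/3 = -346/3)
189 + G(-7)*(-200) = 189 - 346/3*(-200) = 189 + 69200/3 = 69767/3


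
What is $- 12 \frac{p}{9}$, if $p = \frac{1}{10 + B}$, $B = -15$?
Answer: $\frac{4}{15} \approx 0.26667$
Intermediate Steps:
$p = - \frac{1}{5}$ ($p = \frac{1}{10 - 15} = \frac{1}{-5} = - \frac{1}{5} \approx -0.2$)
$- 12 \frac{p}{9} = - 12 \left(- \frac{1}{5 \cdot 9}\right) = - 12 \left(\left(- \frac{1}{5}\right) \frac{1}{9}\right) = \left(-12\right) \left(- \frac{1}{45}\right) = \frac{4}{15}$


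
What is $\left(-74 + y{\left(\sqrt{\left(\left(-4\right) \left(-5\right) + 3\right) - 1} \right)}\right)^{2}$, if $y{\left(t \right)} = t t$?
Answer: $2704$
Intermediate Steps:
$y{\left(t \right)} = t^{2}$
$\left(-74 + y{\left(\sqrt{\left(\left(-4\right) \left(-5\right) + 3\right) - 1} \right)}\right)^{2} = \left(-74 + \left(\sqrt{\left(\left(-4\right) \left(-5\right) + 3\right) - 1}\right)^{2}\right)^{2} = \left(-74 + \left(\sqrt{\left(20 + 3\right) - 1}\right)^{2}\right)^{2} = \left(-74 + \left(\sqrt{23 - 1}\right)^{2}\right)^{2} = \left(-74 + \left(\sqrt{22}\right)^{2}\right)^{2} = \left(-74 + 22\right)^{2} = \left(-52\right)^{2} = 2704$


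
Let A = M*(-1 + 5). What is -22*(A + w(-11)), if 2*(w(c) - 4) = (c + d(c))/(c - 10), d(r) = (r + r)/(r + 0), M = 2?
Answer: -1881/7 ≈ -268.71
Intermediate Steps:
A = 8 (A = 2*(-1 + 5) = 2*4 = 8)
d(r) = 2 (d(r) = (2*r)/r = 2)
w(c) = 4 + (2 + c)/(2*(-10 + c)) (w(c) = 4 + ((c + 2)/(c - 10))/2 = 4 + ((2 + c)/(-10 + c))/2 = 4 + (2 + c)/(2*(-10 + c)))
-22*(A + w(-11)) = -22*(8 + 3*(-26 + 3*(-11))/(2*(-10 - 11))) = -22*(8 + (3/2)*(-26 - 33)/(-21)) = -22*(8 + (3/2)*(-1/21)*(-59)) = -22*(8 + 59/14) = -22*171/14 = -1881/7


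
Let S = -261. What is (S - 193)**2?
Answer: 206116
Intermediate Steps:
(S - 193)**2 = (-261 - 193)**2 = (-454)**2 = 206116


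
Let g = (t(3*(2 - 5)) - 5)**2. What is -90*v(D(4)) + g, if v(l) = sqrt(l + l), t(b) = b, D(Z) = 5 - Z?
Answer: 196 - 90*sqrt(2) ≈ 68.721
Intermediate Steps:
v(l) = sqrt(2)*sqrt(l) (v(l) = sqrt(2*l) = sqrt(2)*sqrt(l))
g = 196 (g = (3*(2 - 5) - 5)**2 = (3*(-3) - 5)**2 = (-9 - 5)**2 = (-14)**2 = 196)
-90*v(D(4)) + g = -90*sqrt(2)*sqrt(5 - 1*4) + 196 = -90*sqrt(2)*sqrt(5 - 4) + 196 = -90*sqrt(2)*sqrt(1) + 196 = -90*sqrt(2) + 196 = 196 - 90*sqrt(2)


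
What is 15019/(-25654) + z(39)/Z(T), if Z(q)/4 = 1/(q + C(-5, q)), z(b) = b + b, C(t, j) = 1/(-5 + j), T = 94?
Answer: 2092140080/1141603 ≈ 1832.6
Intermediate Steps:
z(b) = 2*b
Z(q) = 4/(q + 1/(-5 + q))
15019/(-25654) + z(39)/Z(T) = 15019/(-25654) + (2*39)/((4*(-5 + 94)/(1 + 94*(-5 + 94)))) = 15019*(-1/25654) + 78/((4*89/(1 + 94*89))) = -15019/25654 + 78/((4*89/(1 + 8366))) = -15019/25654 + 78/((4*89/8367)) = -15019/25654 + 78/((4*(1/8367)*89)) = -15019/25654 + 78/(356/8367) = -15019/25654 + 78*(8367/356) = -15019/25654 + 326313/178 = 2092140080/1141603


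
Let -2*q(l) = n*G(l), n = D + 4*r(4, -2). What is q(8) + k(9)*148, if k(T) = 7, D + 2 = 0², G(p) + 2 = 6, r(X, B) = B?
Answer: 1056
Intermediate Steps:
G(p) = 4 (G(p) = -2 + 6 = 4)
D = -2 (D = -2 + 0² = -2 + 0 = -2)
n = -10 (n = -2 + 4*(-2) = -2 - 8 = -10)
q(l) = 20 (q(l) = -(-5)*4 = -½*(-40) = 20)
q(8) + k(9)*148 = 20 + 7*148 = 20 + 1036 = 1056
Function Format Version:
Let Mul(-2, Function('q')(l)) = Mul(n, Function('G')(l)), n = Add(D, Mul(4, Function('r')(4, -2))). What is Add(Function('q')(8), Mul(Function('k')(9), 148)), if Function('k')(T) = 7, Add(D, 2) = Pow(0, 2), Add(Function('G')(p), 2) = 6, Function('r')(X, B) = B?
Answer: 1056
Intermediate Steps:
Function('G')(p) = 4 (Function('G')(p) = Add(-2, 6) = 4)
D = -2 (D = Add(-2, Pow(0, 2)) = Add(-2, 0) = -2)
n = -10 (n = Add(-2, Mul(4, -2)) = Add(-2, -8) = -10)
Function('q')(l) = 20 (Function('q')(l) = Mul(Rational(-1, 2), Mul(-10, 4)) = Mul(Rational(-1, 2), -40) = 20)
Add(Function('q')(8), Mul(Function('k')(9), 148)) = Add(20, Mul(7, 148)) = Add(20, 1036) = 1056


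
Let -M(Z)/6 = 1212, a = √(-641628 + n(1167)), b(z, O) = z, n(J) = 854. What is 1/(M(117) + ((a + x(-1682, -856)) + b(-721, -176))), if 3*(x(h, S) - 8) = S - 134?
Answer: -8315/69779999 - I*√640774/69779999 ≈ -0.00011916 - 1.1472e-5*I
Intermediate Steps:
x(h, S) = -110/3 + S/3 (x(h, S) = 8 + (S - 134)/3 = 8 + (-134 + S)/3 = 8 + (-134/3 + S/3) = -110/3 + S/3)
a = I*√640774 (a = √(-641628 + 854) = √(-640774) = I*√640774 ≈ 800.48*I)
M(Z) = -7272 (M(Z) = -6*1212 = -7272)
1/(M(117) + ((a + x(-1682, -856)) + b(-721, -176))) = 1/(-7272 + ((I*√640774 + (-110/3 + (⅓)*(-856))) - 721)) = 1/(-7272 + ((I*√640774 + (-110/3 - 856/3)) - 721)) = 1/(-7272 + ((I*√640774 - 322) - 721)) = 1/(-7272 + ((-322 + I*√640774) - 721)) = 1/(-7272 + (-1043 + I*√640774)) = 1/(-8315 + I*√640774)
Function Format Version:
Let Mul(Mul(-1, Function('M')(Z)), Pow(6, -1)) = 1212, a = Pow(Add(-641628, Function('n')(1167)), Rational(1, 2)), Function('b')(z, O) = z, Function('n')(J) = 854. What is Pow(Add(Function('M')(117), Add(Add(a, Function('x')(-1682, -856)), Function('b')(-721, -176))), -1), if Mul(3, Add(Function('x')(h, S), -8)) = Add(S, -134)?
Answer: Add(Rational(-8315, 69779999), Mul(Rational(-1, 69779999), I, Pow(640774, Rational(1, 2)))) ≈ Add(-0.00011916, Mul(-1.1472e-5, I))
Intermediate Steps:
Function('x')(h, S) = Add(Rational(-110, 3), Mul(Rational(1, 3), S)) (Function('x')(h, S) = Add(8, Mul(Rational(1, 3), Add(S, -134))) = Add(8, Mul(Rational(1, 3), Add(-134, S))) = Add(8, Add(Rational(-134, 3), Mul(Rational(1, 3), S))) = Add(Rational(-110, 3), Mul(Rational(1, 3), S)))
a = Mul(I, Pow(640774, Rational(1, 2))) (a = Pow(Add(-641628, 854), Rational(1, 2)) = Pow(-640774, Rational(1, 2)) = Mul(I, Pow(640774, Rational(1, 2))) ≈ Mul(800.48, I))
Function('M')(Z) = -7272 (Function('M')(Z) = Mul(-6, 1212) = -7272)
Pow(Add(Function('M')(117), Add(Add(a, Function('x')(-1682, -856)), Function('b')(-721, -176))), -1) = Pow(Add(-7272, Add(Add(Mul(I, Pow(640774, Rational(1, 2))), Add(Rational(-110, 3), Mul(Rational(1, 3), -856))), -721)), -1) = Pow(Add(-7272, Add(Add(Mul(I, Pow(640774, Rational(1, 2))), Add(Rational(-110, 3), Rational(-856, 3))), -721)), -1) = Pow(Add(-7272, Add(Add(Mul(I, Pow(640774, Rational(1, 2))), -322), -721)), -1) = Pow(Add(-7272, Add(Add(-322, Mul(I, Pow(640774, Rational(1, 2)))), -721)), -1) = Pow(Add(-7272, Add(-1043, Mul(I, Pow(640774, Rational(1, 2))))), -1) = Pow(Add(-8315, Mul(I, Pow(640774, Rational(1, 2)))), -1)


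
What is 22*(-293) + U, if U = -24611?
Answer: -31057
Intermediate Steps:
22*(-293) + U = 22*(-293) - 24611 = -6446 - 24611 = -31057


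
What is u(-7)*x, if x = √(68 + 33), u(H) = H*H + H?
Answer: 42*√101 ≈ 422.09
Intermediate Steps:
u(H) = H + H² (u(H) = H² + H = H + H²)
x = √101 ≈ 10.050
u(-7)*x = (-7*(1 - 7))*√101 = (-7*(-6))*√101 = 42*√101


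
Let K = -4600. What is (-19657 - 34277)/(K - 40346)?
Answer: 8989/7491 ≈ 1.2000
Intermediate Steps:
(-19657 - 34277)/(K - 40346) = (-19657 - 34277)/(-4600 - 40346) = -53934/(-44946) = -53934*(-1/44946) = 8989/7491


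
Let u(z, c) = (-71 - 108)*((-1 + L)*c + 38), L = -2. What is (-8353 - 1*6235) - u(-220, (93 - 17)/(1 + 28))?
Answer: -266606/29 ≈ -9193.3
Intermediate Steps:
u(z, c) = -6802 + 537*c (u(z, c) = (-71 - 108)*((-1 - 2)*c + 38) = -179*(-3*c + 38) = -179*(38 - 3*c) = -6802 + 537*c)
(-8353 - 1*6235) - u(-220, (93 - 17)/(1 + 28)) = (-8353 - 1*6235) - (-6802 + 537*((93 - 17)/(1 + 28))) = (-8353 - 6235) - (-6802 + 537*(76/29)) = -14588 - (-6802 + 537*(76*(1/29))) = -14588 - (-6802 + 537*(76/29)) = -14588 - (-6802 + 40812/29) = -14588 - 1*(-156446/29) = -14588 + 156446/29 = -266606/29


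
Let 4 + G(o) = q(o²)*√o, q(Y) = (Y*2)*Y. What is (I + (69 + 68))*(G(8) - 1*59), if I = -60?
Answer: -4851 + 1261568*√2 ≈ 1.7793e+6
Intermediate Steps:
q(Y) = 2*Y² (q(Y) = (2*Y)*Y = 2*Y²)
G(o) = -4 + 2*o^(9/2) (G(o) = -4 + (2*(o²)²)*√o = -4 + (2*o⁴)*√o = -4 + 2*o^(9/2))
(I + (69 + 68))*(G(8) - 1*59) = (-60 + (69 + 68))*((-4 + 2*8^(9/2)) - 1*59) = (-60 + 137)*((-4 + 2*(8192*√2)) - 59) = 77*((-4 + 16384*√2) - 59) = 77*(-63 + 16384*√2) = -4851 + 1261568*√2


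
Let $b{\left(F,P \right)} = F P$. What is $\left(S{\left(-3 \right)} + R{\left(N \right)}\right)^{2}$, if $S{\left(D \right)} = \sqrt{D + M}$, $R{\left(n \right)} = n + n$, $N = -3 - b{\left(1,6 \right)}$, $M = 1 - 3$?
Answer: $\left(18 - i \sqrt{5}\right)^{2} \approx 319.0 - 80.498 i$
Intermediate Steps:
$M = -2$
$N = -9$ ($N = -3 - 1 \cdot 6 = -3 - 6 = -9$)
$R{\left(n \right)} = 2 n$
$S{\left(D \right)} = \sqrt{-2 + D}$ ($S{\left(D \right)} = \sqrt{D - 2} = \sqrt{-2 + D}$)
$\left(S{\left(-3 \right)} + R{\left(N \right)}\right)^{2} = \left(\sqrt{-2 - 3} + 2 \left(-9\right)\right)^{2} = \left(\sqrt{-5} - 18\right)^{2} = \left(i \sqrt{5} - 18\right)^{2} = \left(-18 + i \sqrt{5}\right)^{2}$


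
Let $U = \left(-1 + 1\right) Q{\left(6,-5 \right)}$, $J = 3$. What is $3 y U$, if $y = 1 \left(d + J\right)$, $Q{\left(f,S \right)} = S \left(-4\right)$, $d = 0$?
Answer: $0$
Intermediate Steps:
$Q{\left(f,S \right)} = - 4 S$
$U = 0$ ($U = \left(-1 + 1\right) \left(\left(-4\right) \left(-5\right)\right) = 0 \cdot 20 = 0$)
$y = 3$ ($y = 1 \left(0 + 3\right) = 1 \cdot 3 = 3$)
$3 y U = 3 \cdot 3 \cdot 0 = 9 \cdot 0 = 0$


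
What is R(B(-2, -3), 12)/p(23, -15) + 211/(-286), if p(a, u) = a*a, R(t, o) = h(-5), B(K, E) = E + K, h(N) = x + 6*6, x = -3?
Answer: -102181/151294 ≈ -0.67538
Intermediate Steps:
h(N) = 33 (h(N) = -3 + 6*6 = -3 + 36 = 33)
R(t, o) = 33
p(a, u) = a²
R(B(-2, -3), 12)/p(23, -15) + 211/(-286) = 33/(23²) + 211/(-286) = 33/529 + 211*(-1/286) = 33*(1/529) - 211/286 = 33/529 - 211/286 = -102181/151294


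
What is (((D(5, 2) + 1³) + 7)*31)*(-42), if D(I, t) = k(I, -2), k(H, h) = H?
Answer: -16926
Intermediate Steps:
D(I, t) = I
(((D(5, 2) + 1³) + 7)*31)*(-42) = (((5 + 1³) + 7)*31)*(-42) = (((5 + 1) + 7)*31)*(-42) = ((6 + 7)*31)*(-42) = (13*31)*(-42) = 403*(-42) = -16926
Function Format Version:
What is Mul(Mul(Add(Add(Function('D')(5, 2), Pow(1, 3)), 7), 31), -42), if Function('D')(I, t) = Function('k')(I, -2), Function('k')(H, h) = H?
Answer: -16926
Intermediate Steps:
Function('D')(I, t) = I
Mul(Mul(Add(Add(Function('D')(5, 2), Pow(1, 3)), 7), 31), -42) = Mul(Mul(Add(Add(5, Pow(1, 3)), 7), 31), -42) = Mul(Mul(Add(Add(5, 1), 7), 31), -42) = Mul(Mul(Add(6, 7), 31), -42) = Mul(Mul(13, 31), -42) = Mul(403, -42) = -16926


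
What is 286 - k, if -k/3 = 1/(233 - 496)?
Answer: 75215/263 ≈ 285.99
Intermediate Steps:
k = 3/263 (k = -3/(233 - 496) = -3/(-263) = -3*(-1/263) = 3/263 ≈ 0.011407)
286 - k = 286 - 1*3/263 = 286 - 3/263 = 75215/263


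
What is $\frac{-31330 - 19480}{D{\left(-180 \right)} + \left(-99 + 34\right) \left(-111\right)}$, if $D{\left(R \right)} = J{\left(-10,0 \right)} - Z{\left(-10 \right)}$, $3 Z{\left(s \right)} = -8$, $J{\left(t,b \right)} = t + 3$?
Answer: $- \frac{76215}{10816} \approx -7.0465$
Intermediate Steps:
$J{\left(t,b \right)} = 3 + t$
$Z{\left(s \right)} = - \frac{8}{3}$ ($Z{\left(s \right)} = \frac{1}{3} \left(-8\right) = - \frac{8}{3}$)
$D{\left(R \right)} = - \frac{13}{3}$ ($D{\left(R \right)} = \left(3 - 10\right) - - \frac{8}{3} = -7 + \frac{8}{3} = - \frac{13}{3}$)
$\frac{-31330 - 19480}{D{\left(-180 \right)} + \left(-99 + 34\right) \left(-111\right)} = \frac{-31330 - 19480}{- \frac{13}{3} + \left(-99 + 34\right) \left(-111\right)} = - \frac{50810}{- \frac{13}{3} - -7215} = - \frac{50810}{- \frac{13}{3} + 7215} = - \frac{50810}{\frac{21632}{3}} = \left(-50810\right) \frac{3}{21632} = - \frac{76215}{10816}$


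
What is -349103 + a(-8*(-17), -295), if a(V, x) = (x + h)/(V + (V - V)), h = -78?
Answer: -47478381/136 ≈ -3.4911e+5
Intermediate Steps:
a(V, x) = (-78 + x)/V (a(V, x) = (x - 78)/(V + (V - V)) = (-78 + x)/(V + 0) = (-78 + x)/V)
-349103 + a(-8*(-17), -295) = -349103 + (-78 - 295)/((-8*(-17))) = -349103 - 373/136 = -47478381/136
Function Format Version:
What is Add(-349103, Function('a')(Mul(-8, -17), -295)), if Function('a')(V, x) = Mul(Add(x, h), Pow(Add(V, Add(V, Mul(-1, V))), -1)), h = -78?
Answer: Rational(-47478381, 136) ≈ -3.4911e+5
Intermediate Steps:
Function('a')(V, x) = Mul(Pow(V, -1), Add(-78, x)) (Function('a')(V, x) = Mul(Add(x, -78), Pow(Add(V, Add(V, Mul(-1, V))), -1)) = Mul(Add(-78, x), Pow(Add(V, 0), -1)) = Mul(Add(-78, x), Pow(V, -1)) = Mul(Pow(V, -1), Add(-78, x)))
Add(-349103, Function('a')(Mul(-8, -17), -295)) = Add(-349103, Mul(Pow(Mul(-8, -17), -1), Add(-78, -295))) = Add(-349103, Mul(Pow(136, -1), -373)) = Add(-349103, Mul(Rational(1, 136), -373)) = Add(-349103, Rational(-373, 136)) = Rational(-47478381, 136)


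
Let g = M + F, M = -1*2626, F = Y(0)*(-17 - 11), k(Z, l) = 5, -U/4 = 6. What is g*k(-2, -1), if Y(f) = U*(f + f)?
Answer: -13130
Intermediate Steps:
U = -24 (U = -4*6 = -24)
Y(f) = -48*f (Y(f) = -24*(f + f) = -48*f)
F = 0 (F = (-48*0)*(-17 - 11) = 0*(-28) = 0)
M = -2626
g = -2626 (g = -2626 + 0 = -2626)
g*k(-2, -1) = -2626*5 = -13130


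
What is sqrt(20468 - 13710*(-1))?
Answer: sqrt(34178) ≈ 184.87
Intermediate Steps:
sqrt(20468 - 13710*(-1)) = sqrt(20468 + 13710) = sqrt(34178)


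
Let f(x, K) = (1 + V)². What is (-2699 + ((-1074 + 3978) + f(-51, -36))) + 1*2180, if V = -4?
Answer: 2394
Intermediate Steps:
f(x, K) = 9 (f(x, K) = (1 - 4)² = (-3)² = 9)
(-2699 + ((-1074 + 3978) + f(-51, -36))) + 1*2180 = (-2699 + ((-1074 + 3978) + 9)) + 1*2180 = (-2699 + (2904 + 9)) + 2180 = (-2699 + 2913) + 2180 = 214 + 2180 = 2394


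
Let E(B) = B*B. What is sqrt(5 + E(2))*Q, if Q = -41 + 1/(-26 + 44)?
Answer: -737/6 ≈ -122.83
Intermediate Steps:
E(B) = B**2
Q = -737/18 (Q = -41 + 1/18 = -737/18 ≈ -40.944)
sqrt(5 + E(2))*Q = sqrt(5 + 2**2)*(-737/18) = sqrt(5 + 4)*(-737/18) = sqrt(9)*(-737/18) = 3*(-737/18) = -737/6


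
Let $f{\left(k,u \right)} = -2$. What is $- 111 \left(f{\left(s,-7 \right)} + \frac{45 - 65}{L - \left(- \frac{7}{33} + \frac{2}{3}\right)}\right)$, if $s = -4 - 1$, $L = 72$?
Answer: $\frac{199134}{787} \approx 253.03$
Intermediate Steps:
$s = -5$
$- 111 \left(f{\left(s,-7 \right)} + \frac{45 - 65}{L - \left(- \frac{7}{33} + \frac{2}{3}\right)}\right) = - 111 \left(-2 + \frac{45 - 65}{72 - \left(- \frac{7}{33} + \frac{2}{3}\right)}\right) = - 111 \left(-2 - \frac{20}{72 - \frac{5}{11}}\right) = - 111 \left(-2 - \frac{20}{\frac{787}{11}}\right) = - 111 \left(-2 - \frac{220}{787}\right) = \left(-111\right) \left(- \frac{1794}{787}\right) = \frac{199134}{787}$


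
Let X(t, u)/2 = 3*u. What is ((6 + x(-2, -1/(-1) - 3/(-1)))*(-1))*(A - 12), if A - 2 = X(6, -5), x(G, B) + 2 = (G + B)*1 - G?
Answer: 320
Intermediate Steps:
x(G, B) = -2 + B (x(G, B) = -2 + ((G + B)*1 - G) = -2 + ((B + G)*1 - G) = -2 + ((B + G) - G) = -2 + B)
X(t, u) = 6*u (X(t, u) = 2*(3*u) = 6*u)
A = -28 (A = 2 + 6*(-5) = 2 - 30 = -28)
((6 + x(-2, -1/(-1) - 3/(-1)))*(-1))*(A - 12) = ((6 + (-2 + (-1/(-1) - 3/(-1))))*(-1))*(-28 - 12) = ((6 + (-2 + (-1*(-1) - 3*(-1))))*(-1))*(-40) = ((6 + (-2 + (1 + 3)))*(-1))*(-40) = ((6 + (-2 + 4))*(-1))*(-40) = ((6 + 2)*(-1))*(-40) = (8*(-1))*(-40) = -8*(-40) = 320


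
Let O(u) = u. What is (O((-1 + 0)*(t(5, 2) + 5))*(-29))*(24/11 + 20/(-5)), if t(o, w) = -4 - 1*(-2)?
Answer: -1740/11 ≈ -158.18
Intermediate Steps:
t(o, w) = -2 (t(o, w) = -4 + 2 = -2)
(O((-1 + 0)*(t(5, 2) + 5))*(-29))*(24/11 + 20/(-5)) = (((-1 + 0)*(-2 + 5))*(-29))*(24/11 + 20/(-5)) = (-1*3*(-29))*(24*(1/11) + 20*(-⅕)) = (-3*(-29))*(24/11 - 4) = 87*(-20/11) = -1740/11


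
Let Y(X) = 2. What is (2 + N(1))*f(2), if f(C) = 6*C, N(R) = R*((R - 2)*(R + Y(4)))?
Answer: -12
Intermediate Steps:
N(R) = R*(-2 + R)*(2 + R) (N(R) = R*((R - 2)*(R + 2)) = R*((-2 + R)*(2 + R)) = R*(-2 + R)*(2 + R))
(2 + N(1))*f(2) = (2 + 1*(-4 + 1**2))*(6*2) = (2 + 1*(-4 + 1))*12 = (2 + 1*(-3))*12 = (2 - 3)*12 = -1*12 = -12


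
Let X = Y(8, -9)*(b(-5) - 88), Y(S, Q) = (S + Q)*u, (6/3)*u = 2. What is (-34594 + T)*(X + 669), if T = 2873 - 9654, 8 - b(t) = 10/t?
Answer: -30907125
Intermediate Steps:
b(t) = 8 - 10/t
u = 1 (u = (½)*2 = 1)
Y(S, Q) = Q + S (Y(S, Q) = (S + Q)*1 = (Q + S)*1 = Q + S)
T = -6781
X = 78 (X = (-9 + 8)*((8 - 10/(-5)) - 88) = -((8 - 10*(-⅕)) - 88) = -((8 + 2) - 88) = -(10 - 88) = -1*(-78) = 78)
(-34594 + T)*(X + 669) = (-34594 - 6781)*(78 + 669) = -41375*747 = -30907125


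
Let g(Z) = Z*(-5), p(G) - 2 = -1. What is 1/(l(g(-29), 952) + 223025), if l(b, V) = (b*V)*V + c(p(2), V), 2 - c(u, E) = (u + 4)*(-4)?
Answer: 1/131637127 ≈ 7.5966e-9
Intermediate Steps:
p(G) = 1 (p(G) = 2 - 1 = 1)
c(u, E) = 18 + 4*u (c(u, E) = 2 - (u + 4)*(-4) = 2 - (4 + u)*(-4) = 2 - (-16 - 4*u) = 2 + (16 + 4*u) = 18 + 4*u)
g(Z) = -5*Z
l(b, V) = 22 + b*V² (l(b, V) = (b*V)*V + (18 + 4*1) = (V*b)*V + (18 + 4) = b*V² + 22 = 22 + b*V²)
1/(l(g(-29), 952) + 223025) = 1/((22 - 5*(-29)*952²) + 223025) = 1/((22 + 145*906304) + 223025) = 1/((22 + 131414080) + 223025) = 1/(131414102 + 223025) = 1/131637127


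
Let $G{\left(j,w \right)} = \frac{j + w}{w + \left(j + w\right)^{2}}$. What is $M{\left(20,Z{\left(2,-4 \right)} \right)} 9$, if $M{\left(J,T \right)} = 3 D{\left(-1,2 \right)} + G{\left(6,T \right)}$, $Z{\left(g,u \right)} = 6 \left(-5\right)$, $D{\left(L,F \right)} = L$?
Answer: $- \frac{2493}{91} \approx -27.396$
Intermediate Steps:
$G{\left(j,w \right)} = \frac{j + w}{w + \left(j + w\right)^{2}}$
$Z{\left(g,u \right)} = -30$
$M{\left(J,T \right)} = -3 + \frac{6 + T}{T + \left(6 + T\right)^{2}}$ ($M{\left(J,T \right)} = 3 \left(-1\right) + \frac{6 + T}{T + \left(6 + T\right)^{2}} = -3 + \frac{6 + T}{T + \left(6 + T\right)^{2}}$)
$M{\left(20,Z{\left(2,-4 \right)} \right)} 9 = \frac{6 - 3 \left(6 - 30\right)^{2} - -60}{-30 + \left(6 - 30\right)^{2}} \cdot 9 = \frac{6 - 3 \left(-24\right)^{2} + 60}{-30 + \left(-24\right)^{2}} \cdot 9 = \frac{6 - 1728 + 60}{-30 + 576} \cdot 9 = \frac{6 - 1728 + 60}{546} \cdot 9 = \frac{1}{546} \left(-1662\right) 9 = \left(- \frac{277}{91}\right) 9 = - \frac{2493}{91}$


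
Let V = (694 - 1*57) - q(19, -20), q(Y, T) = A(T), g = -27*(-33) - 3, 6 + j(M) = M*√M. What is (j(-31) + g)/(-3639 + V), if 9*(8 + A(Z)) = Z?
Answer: -3969/13463 + 279*I*√31/26926 ≈ -0.29481 + 0.057692*I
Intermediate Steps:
A(Z) = -8 + Z/9
j(M) = -6 + M^(3/2) (j(M) = -6 + M*√M = -6 + M^(3/2))
g = 888 (g = 891 - 3 = 888)
q(Y, T) = -8 + T/9
V = 5825/9 (V = (694 - 1*57) - (-8 + (⅑)*(-20)) = (694 - 57) - (-8 - 20/9) = 637 - 1*(-92/9) = 637 + 92/9 = 5825/9 ≈ 647.22)
(j(-31) + g)/(-3639 + V) = ((-6 + (-31)^(3/2)) + 888)/(-3639 + 5825/9) = ((-6 - 31*I*√31) + 888)/(-26926/9) = (882 - 31*I*√31)*(-9/26926) = -3969/13463 + 279*I*√31/26926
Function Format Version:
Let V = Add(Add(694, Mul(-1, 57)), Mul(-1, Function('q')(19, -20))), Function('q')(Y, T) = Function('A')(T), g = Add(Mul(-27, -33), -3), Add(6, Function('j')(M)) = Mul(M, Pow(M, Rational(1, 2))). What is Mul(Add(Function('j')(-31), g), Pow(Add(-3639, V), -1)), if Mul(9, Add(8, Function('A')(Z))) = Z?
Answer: Add(Rational(-3969, 13463), Mul(Rational(279, 26926), I, Pow(31, Rational(1, 2)))) ≈ Add(-0.29481, Mul(0.057692, I))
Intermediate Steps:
Function('A')(Z) = Add(-8, Mul(Rational(1, 9), Z))
Function('j')(M) = Add(-6, Pow(M, Rational(3, 2))) (Function('j')(M) = Add(-6, Mul(M, Pow(M, Rational(1, 2)))) = Add(-6, Pow(M, Rational(3, 2))))
g = 888 (g = Add(891, -3) = 888)
Function('q')(Y, T) = Add(-8, Mul(Rational(1, 9), T))
V = Rational(5825, 9) (V = Add(Add(694, Mul(-1, 57)), Mul(-1, Add(-8, Mul(Rational(1, 9), -20)))) = Add(Add(694, -57), Mul(-1, Add(-8, Rational(-20, 9)))) = Add(637, Mul(-1, Rational(-92, 9))) = Add(637, Rational(92, 9)) = Rational(5825, 9) ≈ 647.22)
Mul(Add(Function('j')(-31), g), Pow(Add(-3639, V), -1)) = Mul(Add(Add(-6, Pow(-31, Rational(3, 2))), 888), Pow(Add(-3639, Rational(5825, 9)), -1)) = Mul(Add(Add(-6, Mul(-31, I, Pow(31, Rational(1, 2)))), 888), Pow(Rational(-26926, 9), -1)) = Mul(Add(882, Mul(-31, I, Pow(31, Rational(1, 2)))), Rational(-9, 26926)) = Add(Rational(-3969, 13463), Mul(Rational(279, 26926), I, Pow(31, Rational(1, 2))))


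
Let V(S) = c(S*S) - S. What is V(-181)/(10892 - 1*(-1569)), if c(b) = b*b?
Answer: 1073283302/12461 ≈ 86131.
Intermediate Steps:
c(b) = b²
V(S) = S⁴ - S (V(S) = (S*S)² - S = (S²)² - S = S⁴ - S)
V(-181)/(10892 - 1*(-1569)) = ((-181)⁴ - 1*(-181))/(10892 - 1*(-1569)) = (1073283121 + 181)/(10892 + 1569) = 1073283302/12461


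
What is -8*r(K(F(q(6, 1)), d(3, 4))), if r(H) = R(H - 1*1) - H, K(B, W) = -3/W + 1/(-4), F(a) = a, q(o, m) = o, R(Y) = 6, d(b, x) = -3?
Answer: -42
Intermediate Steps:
K(B, W) = -¼ - 3/W (K(B, W) = -3/W + 1*(-¼) = -3/W - ¼ = -¼ - 3/W)
r(H) = 6 - H
-8*r(K(F(q(6, 1)), d(3, 4))) = -8*(6 - (-12 - 1*(-3))/(4*(-3))) = -8*(6 - (-1)*(-12 + 3)/(4*3)) = -8*(6 - (-1)*(-9)/(4*3)) = -8*(6 - 1*¾) = -8*(6 - ¾) = -8*21/4 = -42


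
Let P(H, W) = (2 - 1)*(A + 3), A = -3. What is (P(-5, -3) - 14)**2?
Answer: 196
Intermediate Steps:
P(H, W) = 0 (P(H, W) = (2 - 1)*(-3 + 3) = 1*0 = 0)
(P(-5, -3) - 14)**2 = (0 - 14)**2 = (-14)**2 = 196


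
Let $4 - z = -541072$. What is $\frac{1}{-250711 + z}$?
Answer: $\frac{1}{290365} \approx 3.4439 \cdot 10^{-6}$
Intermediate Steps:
$z = 541076$ ($z = 4 - -541072 = 4 + 541072 = 541076$)
$\frac{1}{-250711 + z} = \frac{1}{-250711 + 541076} = \frac{1}{290365}$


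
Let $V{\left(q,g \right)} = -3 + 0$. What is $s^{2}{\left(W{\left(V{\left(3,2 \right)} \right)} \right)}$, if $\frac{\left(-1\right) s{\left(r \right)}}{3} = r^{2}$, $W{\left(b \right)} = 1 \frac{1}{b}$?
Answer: $\frac{1}{9} \approx 0.11111$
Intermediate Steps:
$V{\left(q,g \right)} = -3$
$W{\left(b \right)} = \frac{1}{b}$
$s{\left(r \right)} = - 3 r^{2}$
$s^{2}{\left(W{\left(V{\left(3,2 \right)} \right)} \right)} = \left(- 3 \left(\frac{1}{-3}\right)^{2}\right)^{2} = \left(- 3 \left(- \frac{1}{3}\right)^{2}\right)^{2} = \left(\left(-3\right) \frac{1}{9}\right)^{2} = \left(- \frac{1}{3}\right)^{2} = \frac{1}{9}$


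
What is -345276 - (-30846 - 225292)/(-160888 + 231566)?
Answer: -12201580495/35339 ≈ -3.4527e+5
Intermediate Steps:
-345276 - (-30846 - 225292)/(-160888 + 231566) = -345276 - (-256138)/70678 = -345276 - 1*(-128069/35339) = -345276 + 128069/35339 = -12201580495/35339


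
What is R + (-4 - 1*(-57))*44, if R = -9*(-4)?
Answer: 2368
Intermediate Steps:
R = 36
R + (-4 - 1*(-57))*44 = 36 + (-4 - 1*(-57))*44 = 36 + (-4 + 57)*44 = 36 + 53*44 = 36 + 2332 = 2368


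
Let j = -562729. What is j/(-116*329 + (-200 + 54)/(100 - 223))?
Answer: 69215667/4694026 ≈ 14.745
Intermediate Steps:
j/(-116*329 + (-200 + 54)/(100 - 223)) = -562729/(-116*329 + (-200 + 54)/(100 - 223)) = -562729/(-38164 - 146/(-123)) = -562729/(-38164 - 146*(-1/123)) = -562729/(-38164 + 146/123) = -562729/(-4694026/123) = -562729*(-123/4694026) = 69215667/4694026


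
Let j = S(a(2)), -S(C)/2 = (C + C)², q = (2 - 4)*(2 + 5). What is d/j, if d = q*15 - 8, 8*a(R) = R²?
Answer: 109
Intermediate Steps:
a(R) = R²/8
q = -14 (q = -2*7 = -14)
S(C) = -8*C² (S(C) = -2*(C + C)² = -2*4*C² = -8*C²)
d = -218 (d = -14*15 - 8 = -210 - 8 = -218)
j = -2 (j = -8*((⅛)*2²)² = -8*((⅛)*4)² = -8*(½)² = -8*¼ = -2)
d/j = -218/(-2) = -218*(-½) = 109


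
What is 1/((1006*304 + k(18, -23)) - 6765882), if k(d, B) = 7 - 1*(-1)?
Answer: -1/6460050 ≈ -1.5480e-7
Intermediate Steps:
k(d, B) = 8 (k(d, B) = 7 + 1 = 8)
1/((1006*304 + k(18, -23)) - 6765882) = 1/((1006*304 + 8) - 6765882) = 1/((305824 + 8) - 6765882) = 1/(305832 - 6765882) = 1/(-6460050) = -1/6460050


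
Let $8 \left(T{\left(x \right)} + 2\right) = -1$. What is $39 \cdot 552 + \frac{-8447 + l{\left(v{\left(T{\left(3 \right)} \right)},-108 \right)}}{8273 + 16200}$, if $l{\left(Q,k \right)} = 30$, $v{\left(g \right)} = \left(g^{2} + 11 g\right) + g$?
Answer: $\frac{526846327}{24473} \approx 21528.0$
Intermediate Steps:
$T{\left(x \right)} = - \frac{17}{8}$ ($T{\left(x \right)} = -2 + \frac{1}{8} \left(-1\right) = -2 - \frac{1}{8} = - \frac{17}{8}$)
$v{\left(g \right)} = g^{2} + 12 g$
$39 \cdot 552 + \frac{-8447 + l{\left(v{\left(T{\left(3 \right)} \right)},-108 \right)}}{8273 + 16200} = 39 \cdot 552 + \frac{-8447 + 30}{8273 + 16200} = 21528 - \frac{8417}{24473} = \frac{526846327}{24473}$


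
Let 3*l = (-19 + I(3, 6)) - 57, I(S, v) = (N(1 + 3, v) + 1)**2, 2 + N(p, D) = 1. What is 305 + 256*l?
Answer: -18541/3 ≈ -6180.3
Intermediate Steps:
N(p, D) = -1 (N(p, D) = -2 + 1 = -1)
I(S, v) = 0 (I(S, v) = (-1 + 1)**2 = 0**2 = 0)
l = -76/3 (l = ((-19 + 0) - 57)/3 = (-19 - 57)/3 = (1/3)*(-76) = -76/3 ≈ -25.333)
305 + 256*l = 305 + 256*(-76/3) = 305 - 19456/3 = -18541/3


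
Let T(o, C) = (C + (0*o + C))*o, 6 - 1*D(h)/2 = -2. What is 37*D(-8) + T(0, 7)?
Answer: 592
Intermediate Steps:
D(h) = 16 (D(h) = 12 - 2*(-2) = 12 + 4 = 16)
T(o, C) = 2*C*o (T(o, C) = (C + (0 + C))*o = (C + C)*o = (2*C)*o = 2*C*o)
37*D(-8) + T(0, 7) = 37*16 + 2*7*0 = 592 + 0 = 592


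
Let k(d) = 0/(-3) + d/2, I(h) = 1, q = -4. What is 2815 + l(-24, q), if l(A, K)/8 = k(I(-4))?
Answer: 2819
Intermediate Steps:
k(d) = d/2 (k(d) = 0*(-⅓) + d*(½) = 0 + d/2 = d/2)
l(A, K) = 4 (l(A, K) = 8*((½)*1) = 8*(½) = 4)
2815 + l(-24, q) = 2815 + 4 = 2819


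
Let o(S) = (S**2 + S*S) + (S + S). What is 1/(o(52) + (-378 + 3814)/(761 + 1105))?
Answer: 933/5144414 ≈ 0.00018136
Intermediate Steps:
o(S) = 2*S + 2*S**2 (o(S) = (S**2 + S**2) + 2*S = 2*S**2 + 2*S = 2*S + 2*S**2)
1/(o(52) + (-378 + 3814)/(761 + 1105)) = 1/(2*52*(1 + 52) + (-378 + 3814)/(761 + 1105)) = 1/(2*52*53 + 3436/1866) = 1/(5512 + 3436*(1/1866)) = 1/(5512 + 1718/933) = 1/(5144414/933) = 933/5144414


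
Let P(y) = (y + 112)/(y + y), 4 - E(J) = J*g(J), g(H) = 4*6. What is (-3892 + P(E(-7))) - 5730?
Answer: -827421/86 ≈ -9621.2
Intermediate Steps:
g(H) = 24
E(J) = 4 - 24*J (E(J) = 4 - J*24 = 4 - 24*J)
P(y) = (112 + y)/(2*y) (P(y) = (112 + y)/((2*y)) = (112 + y)*(1/(2*y)) = (112 + y)/(2*y))
(-3892 + P(E(-7))) - 5730 = (-3892 + (112 + (4 - 24*(-7)))/(2*(4 - 24*(-7)))) - 5730 = (-3892 + (112 + (4 + 168))/(2*(4 + 168))) - 5730 = (-3892 + (½)*(112 + 172)/172) - 5730 = (-3892 + (½)*(1/172)*284) - 5730 = (-3892 + 71/86) - 5730 = -334641/86 - 5730 = -827421/86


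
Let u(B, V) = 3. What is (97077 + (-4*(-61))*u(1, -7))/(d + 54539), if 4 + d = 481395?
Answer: 97809/535930 ≈ 0.18250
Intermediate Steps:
d = 481391 (d = -4 + 481395 = 481391)
(97077 + (-4*(-61))*u(1, -7))/(d + 54539) = (97077 - 4*(-61)*3)/(481391 + 54539) = (97077 + 244*3)/535930 = (97077 + 732)*(1/535930) = 97809*(1/535930) = 97809/535930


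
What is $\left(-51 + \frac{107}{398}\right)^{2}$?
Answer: $\frac{407676481}{158404} \approx 2573.6$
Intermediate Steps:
$\left(-51 + \frac{107}{398}\right)^{2} = \left(- \frac{20191}{398}\right)^{2} = \frac{407676481}{158404}$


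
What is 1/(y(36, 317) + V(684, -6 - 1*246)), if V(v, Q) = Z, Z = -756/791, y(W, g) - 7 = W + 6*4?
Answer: 113/7463 ≈ 0.015141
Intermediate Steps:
y(W, g) = 31 + W (y(W, g) = 7 + (W + 6*4) = 7 + (W + 24) = 7 + (24 + W) = 31 + W)
Z = -108/113 (Z = -756*1/791 = -108/113 ≈ -0.95575)
V(v, Q) = -108/113
1/(y(36, 317) + V(684, -6 - 1*246)) = 1/((31 + 36) - 108/113) = 1/(67 - 108/113) = 1/(7463/113) = 113/7463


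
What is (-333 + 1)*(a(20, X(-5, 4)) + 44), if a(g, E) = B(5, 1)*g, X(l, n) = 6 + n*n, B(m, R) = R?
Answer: -21248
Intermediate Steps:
X(l, n) = 6 + n²
a(g, E) = g (a(g, E) = 1*g = g)
(-333 + 1)*(a(20, X(-5, 4)) + 44) = (-333 + 1)*(20 + 44) = -332*64 = -21248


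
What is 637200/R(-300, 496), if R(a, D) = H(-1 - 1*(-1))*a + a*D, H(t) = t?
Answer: -531/124 ≈ -4.2823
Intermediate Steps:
R(a, D) = D*a (R(a, D) = (-1 - 1*(-1))*a + a*D = (-1 + 1)*a + D*a = 0*a + D*a = 0 + D*a = D*a)
637200/R(-300, 496) = 637200/((496*(-300))) = 637200/(-148800) = 637200*(-1/148800) = -531/124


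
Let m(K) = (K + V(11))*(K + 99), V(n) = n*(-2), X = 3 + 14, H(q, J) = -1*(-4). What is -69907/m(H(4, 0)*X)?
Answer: -69907/7682 ≈ -9.1001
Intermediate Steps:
H(q, J) = 4
X = 17
V(n) = -2*n
m(K) = (-22 + K)*(99 + K) (m(K) = (K - 2*11)*(K + 99) = (K - 22)*(99 + K) = (-22 + K)*(99 + K))
-69907/m(H(4, 0)*X) = -69907/(-2178 + (4*17)² + 77*(4*17)) = -69907/(-2178 + 68² + 77*68) = -69907/(-2178 + 4624 + 5236) = -69907/7682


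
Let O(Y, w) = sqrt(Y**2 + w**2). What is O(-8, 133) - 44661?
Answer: -44661 + sqrt(17753) ≈ -44528.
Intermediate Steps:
O(-8, 133) - 44661 = sqrt((-8)**2 + 133**2) - 44661 = sqrt(64 + 17689) - 44661 = sqrt(17753) - 44661 = -44661 + sqrt(17753)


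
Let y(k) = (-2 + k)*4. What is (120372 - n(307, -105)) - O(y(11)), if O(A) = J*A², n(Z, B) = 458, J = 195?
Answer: -132806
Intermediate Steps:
y(k) = -8 + 4*k
O(A) = 195*A²
(120372 - n(307, -105)) - O(y(11)) = (120372 - 1*458) - 195*(-8 + 4*11)² = (120372 - 458) - 195*(-8 + 44)² = 119914 - 195*36² = 119914 - 195*1296 = 119914 - 1*252720 = 119914 - 252720 = -132806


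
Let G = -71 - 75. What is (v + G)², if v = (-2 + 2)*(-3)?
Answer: 21316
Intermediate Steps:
v = 0 (v = 0*(-3) = 0)
G = -146
(v + G)² = (0 - 146)² = (-146)² = 21316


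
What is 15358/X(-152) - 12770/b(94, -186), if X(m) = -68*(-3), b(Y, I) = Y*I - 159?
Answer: 45594379/599862 ≈ 76.008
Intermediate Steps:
b(Y, I) = -159 + I*Y (b(Y, I) = I*Y - 159 = -159 + I*Y)
X(m) = 204
15358/X(-152) - 12770/b(94, -186) = 15358/204 - 12770/(-159 - 186*94) = 15358*(1/204) - 12770/(-159 - 17484) = 7679/102 - 12770/(-17643) = 7679/102 - 12770*(-1/17643) = 7679/102 + 12770/17643 = 45594379/599862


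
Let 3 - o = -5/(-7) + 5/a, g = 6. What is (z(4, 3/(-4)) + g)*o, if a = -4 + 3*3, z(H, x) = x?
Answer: 27/4 ≈ 6.7500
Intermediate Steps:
a = 5 (a = -4 + 9 = 5)
o = 9/7 (o = 3 - (-5/(-7) + 5/5) = 3 - (-5*(-⅐) + 5*(⅕)) = 3 - (5/7 + 1) = 3 - 1*12/7 = 3 - 12/7 = 9/7 ≈ 1.2857)
(z(4, 3/(-4)) + g)*o = (3/(-4) + 6)*(9/7) = (3*(-¼) + 6)*(9/7) = (-¾ + 6)*(9/7) = (21/4)*(9/7) = 27/4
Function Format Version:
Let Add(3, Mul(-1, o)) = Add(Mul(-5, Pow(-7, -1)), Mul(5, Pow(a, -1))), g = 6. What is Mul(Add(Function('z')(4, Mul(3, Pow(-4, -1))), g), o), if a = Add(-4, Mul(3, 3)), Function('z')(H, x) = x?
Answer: Rational(27, 4) ≈ 6.7500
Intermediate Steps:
a = 5 (a = Add(-4, 9) = 5)
o = Rational(9, 7) (o = Add(3, Mul(-1, Add(Mul(-5, Pow(-7, -1)), Mul(5, Pow(5, -1))))) = Add(3, Mul(-1, Add(Mul(-5, Rational(-1, 7)), Mul(5, Rational(1, 5))))) = Add(3, Mul(-1, Add(Rational(5, 7), 1))) = Add(3, Mul(-1, Rational(12, 7))) = Add(3, Rational(-12, 7)) = Rational(9, 7) ≈ 1.2857)
Mul(Add(Function('z')(4, Mul(3, Pow(-4, -1))), g), o) = Mul(Add(Mul(3, Pow(-4, -1)), 6), Rational(9, 7)) = Mul(Add(Mul(3, Rational(-1, 4)), 6), Rational(9, 7)) = Mul(Add(Rational(-3, 4), 6), Rational(9, 7)) = Mul(Rational(21, 4), Rational(9, 7)) = Rational(27, 4)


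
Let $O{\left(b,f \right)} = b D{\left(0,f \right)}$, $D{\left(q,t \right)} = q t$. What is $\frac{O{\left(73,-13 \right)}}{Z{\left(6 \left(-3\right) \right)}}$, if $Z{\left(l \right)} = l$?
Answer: $0$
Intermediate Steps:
$O{\left(b,f \right)} = 0$ ($O{\left(b,f \right)} = b 0 f = b 0 = 0$)
$\frac{O{\left(73,-13 \right)}}{Z{\left(6 \left(-3\right) \right)}} = \frac{0}{6 \left(-3\right)} = \frac{0}{-18} = 0 \left(- \frac{1}{18}\right) = 0$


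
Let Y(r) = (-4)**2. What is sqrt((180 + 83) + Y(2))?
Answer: 3*sqrt(31) ≈ 16.703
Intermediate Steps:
Y(r) = 16
sqrt((180 + 83) + Y(2)) = sqrt((180 + 83) + 16) = sqrt(263 + 16) = sqrt(279) = 3*sqrt(31)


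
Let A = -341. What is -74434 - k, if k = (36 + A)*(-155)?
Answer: -121709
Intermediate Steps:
k = 47275 (k = (36 - 341)*(-155) = -305*(-155) = 47275)
-74434 - k = -74434 - 1*47275 = -74434 - 47275 = -121709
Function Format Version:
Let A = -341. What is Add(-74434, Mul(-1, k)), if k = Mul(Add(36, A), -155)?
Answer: -121709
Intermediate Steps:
k = 47275 (k = Mul(Add(36, -341), -155) = Mul(-305, -155) = 47275)
Add(-74434, Mul(-1, k)) = Add(-74434, Mul(-1, 47275)) = Add(-74434, -47275) = -121709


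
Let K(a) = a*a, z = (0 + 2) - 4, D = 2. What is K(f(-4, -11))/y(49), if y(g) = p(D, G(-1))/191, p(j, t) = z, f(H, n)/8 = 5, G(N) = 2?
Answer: -152800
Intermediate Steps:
f(H, n) = 40 (f(H, n) = 8*5 = 40)
z = -2 (z = 2 - 4 = -2)
p(j, t) = -2
K(a) = a²
y(g) = -2/191
K(f(-4, -11))/y(49) = 40²/(-2/191) = 1600*(-191/2) = -152800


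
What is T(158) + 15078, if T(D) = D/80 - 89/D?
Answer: 47650941/3160 ≈ 15079.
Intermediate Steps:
T(D) = -89/D + D/80 (T(D) = D*(1/80) - 89/D = D/80 - 89/D = -89/D + D/80)
T(158) + 15078 = (-89/158 + (1/80)*158) + 15078 = (-89*1/158 + 79/40) + 15078 = (-89/158 + 79/40) + 15078 = 4461/3160 + 15078 = 47650941/3160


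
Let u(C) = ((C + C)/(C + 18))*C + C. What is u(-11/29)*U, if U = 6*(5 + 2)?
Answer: -32274/2117 ≈ -15.245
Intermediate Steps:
u(C) = C + 2*C**2/(18 + C) (u(C) = ((2*C)/(18 + C))*C + C = (2*C/(18 + C))*C + C = 2*C**2/(18 + C) + C = C + 2*C**2/(18 + C))
U = 42 (U = 6*7 = 42)
u(-11/29)*U = (3*(-11/29)*(6 - 11/29)/(18 - 11/29))*42 = (3*(-11/29)*(163/29)/(511/29))*42 = (3*(-11/29)*(29/511)*(163/29))*42 = -5379/14819*42 = -32274/2117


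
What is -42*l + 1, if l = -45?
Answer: 1891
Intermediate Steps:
-42*l + 1 = -42*(-45) + 1 = 1890 + 1 = 1891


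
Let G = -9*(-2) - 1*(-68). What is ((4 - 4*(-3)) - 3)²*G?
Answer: 14534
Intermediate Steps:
G = 86 (G = 18 + 68 = 86)
((4 - 4*(-3)) - 3)²*G = ((4 - 4*(-3)) - 3)²*86 = ((4 + 12) - 3)²*86 = (16 - 3)²*86 = 13²*86 = 169*86 = 14534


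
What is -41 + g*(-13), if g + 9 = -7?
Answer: 167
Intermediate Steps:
g = -16 (g = -9 - 7 = -16)
-41 + g*(-13) = -41 - 16*(-13) = -41 + 208 = 167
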